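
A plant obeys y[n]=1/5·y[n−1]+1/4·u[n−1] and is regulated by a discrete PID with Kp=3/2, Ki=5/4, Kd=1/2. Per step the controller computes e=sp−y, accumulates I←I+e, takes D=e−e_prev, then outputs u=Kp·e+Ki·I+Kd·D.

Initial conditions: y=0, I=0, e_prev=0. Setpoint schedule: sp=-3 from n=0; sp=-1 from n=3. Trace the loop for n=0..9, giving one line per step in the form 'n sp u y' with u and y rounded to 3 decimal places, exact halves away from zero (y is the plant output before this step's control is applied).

0 -3 -9.750 0.000
1 -3 -4.078 -2.438
2 -3 -9.024 -1.507
3 -1 -0.511 -2.557
4 -1 -6.324 -0.639
5 -1 -2.340 -1.709
6 -1 -4.530 -0.927
7 -1 -2.959 -1.318
8 -1 -3.780 -1.003
9 -1 -3.156 -1.146

(exact arithmetic carried between steps; '≈' marks a value shown rounded to 6 d.p. or computed from one; I and e_prev carry over from the previous line; the table rounds u and y to 3 d.p., halves away from zero)
n=0: y=0, sp=-3, e=sp−y=-3; I=-3, D=e−e_prev=-3; u=3/2·(-3)+5/4·(-3)+1/2·(-3)=-9.75; next y=1/5·0+1/4·(-9.75)=-2.4375
n=1: y=-2.4375, sp=-3, e=sp−y=-0.5625; I=-3.5625, D=e−e_prev=2.4375; u=3/2·(-0.5625)+5/4·(-3.5625)+1/2·2.4375=-4.078125; next y=1/5·(-2.4375)+1/4·(-4.078125)≈-1.507031
n=2: y≈-1.507031, sp=-3, e=sp−y≈-1.492969; I≈-5.055469, D=e−e_prev≈-0.930469; u=3/2·(-1.492969)+5/4·(-5.055469)+1/2·(-0.930469)≈-9.024023; next y=1/5·(-1.507031)+1/4·(-9.024023)≈-2.557412
n=3: y≈-2.557412, sp=-1, e=sp−y≈1.557412; I≈-3.498057, D=e−e_prev≈3.050381; u=3/2·1.557412+5/4·(-3.498057)+1/2·3.050381≈-0.511262; next y=1/5·(-2.557412)+1/4·(-0.511262)≈-0.639298
n=4: y≈-0.639298, sp=-1, e=sp−y≈-0.360702; I≈-3.858759, D=e−e_prev≈-1.918114; u=3/2·(-0.360702)+5/4·(-3.858759)+1/2·(-1.918114)≈-6.323558; next y=1/5·(-0.639298)+1/4·(-6.323558)≈-1.708749
n=5: y≈-1.708749, sp=-1, e=sp−y≈0.708749; I≈-3.150009, D=e−e_prev≈1.069451; u=3/2·0.708749+5/4·(-3.150009)+1/2·1.069451≈-2.339662; next y=1/5·(-1.708749)+1/4·(-2.339662)≈-0.926665
n=6: y≈-0.926665, sp=-1, e=sp−y≈-0.073335; I≈-3.223344, D=e−e_prev≈-0.782084; u=3/2·(-0.073335)+5/4·(-3.223344)+1/2·(-0.782084)≈-4.530224; next y=1/5·(-0.926665)+1/4·(-4.530224)≈-1.317889
n=7: y≈-1.317889, sp=-1, e=sp−y≈0.317889; I≈-2.905455, D=e−e_prev≈0.391224; u=3/2·0.317889+5/4·(-2.905455)+1/2·0.391224≈-2.959373; next y=1/5·(-1.317889)+1/4·(-2.959373)≈-1.003421
n=8: y≈-1.003421, sp=-1, e=sp−y≈0.003421; I≈-2.902034, D=e−e_prev≈-0.314468; u=3/2·0.003421+5/4·(-2.902034)+1/2·(-0.314468)≈-3.779644; next y=1/5·(-1.003421)+1/4·(-3.779644)≈-1.145595
n=9: y≈-1.145595, sp=-1, e=sp−y≈0.145595; I≈-2.756438, D=e−e_prev≈0.142174; u=3/2·0.145595+5/4·(-2.756438)+1/2·0.142174≈-3.156068; next y=1/5·(-1.145595)+1/4·(-3.156068)≈-1.018136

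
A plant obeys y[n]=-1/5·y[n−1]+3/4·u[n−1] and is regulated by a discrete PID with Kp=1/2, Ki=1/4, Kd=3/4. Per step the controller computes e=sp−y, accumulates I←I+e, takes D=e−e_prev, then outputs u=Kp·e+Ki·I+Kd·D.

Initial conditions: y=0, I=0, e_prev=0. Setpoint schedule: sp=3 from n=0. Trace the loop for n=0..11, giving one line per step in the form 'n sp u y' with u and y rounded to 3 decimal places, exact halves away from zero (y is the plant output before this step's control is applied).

0 3 4.500 0.000
1 3 -2.063 3.375
2 3 8.770 -2.222
3 3 -7.988 7.022
4 3 19.566 -7.395
5 3 -23.972 16.153
6 3 46.446 -21.209
7 3 -65.952 39.076
8 3 114.776 -57.279
9 3 -174.647 97.538
10 3 289.877 -150.492
11 3 -454.771 247.507

(exact arithmetic carried between steps; '≈' marks a value shown rounded to 6 d.p. or computed from one; I and e_prev carry over from the previous line; the table rounds u and y to 3 d.p., halves away from zero)
n=0: y=0, sp=3, e=sp−y=3; I=3, D=e−e_prev=3; u=1/2·3+1/4·3+3/4·3=4.5; next y=-1/5·0+3/4·4.5=3.375
n=1: y=3.375, sp=3, e=sp−y=-0.375; I=2.625, D=e−e_prev=-3.375; u=1/2·(-0.375)+1/4·2.625+3/4·(-3.375)=-2.0625; next y=-1/5·3.375+3/4·(-2.0625)=-2.221875
n=2: y=-2.221875, sp=3, e=sp−y=5.221875; I=7.846875, D=e−e_prev=5.596875; u=1/2·5.221875+1/4·7.846875+3/4·5.596875≈8.770313; next y=-1/5·(-2.221875)+3/4·8.770313≈7.022109
n=3: y≈7.022109, sp=3, e=sp−y≈-4.022109; I≈3.824766, D=e−e_prev≈-9.243984; u=1/2·(-4.022109)+1/4·3.824766+3/4·(-9.243984)≈-7.987852; next y=-1/5·7.022109+3/4·(-7.987852)≈-7.395311
n=4: y≈-7.395311, sp=3, e=sp−y≈10.395311; I≈14.220076, D=e−e_prev≈14.417420; u=1/2·10.395311+1/4·14.220076+3/4·14.417420≈19.565739; next y=-1/5·(-7.395311)+3/4·19.565739≈16.153367
n=5: y≈16.153367, sp=3, e=sp−y≈-13.153367; I≈1.066710, D=e−e_prev≈-23.548677; u=1/2·(-13.153367)+1/4·1.066710+3/4·(-23.548677)≈-23.971514; next y=-1/5·16.153367+3/4·(-23.971514)≈-21.209309
n=6: y≈-21.209309, sp=3, e=sp−y≈24.209309; I≈25.276018, D=e−e_prev≈37.362675; u=1/2·24.209309+1/4·25.276018+3/4·37.362675≈46.445665; next y=-1/5·(-21.209309)+3/4·46.445665≈39.076111
n=7: y≈39.076111, sp=3, e=sp−y≈-36.076111; I≈-10.800092, D=e−e_prev≈-60.285419; u=1/2·(-36.076111)+1/4·(-10.800092)+3/4·(-60.285419)≈-65.952143; next y=-1/5·39.076111+3/4·(-65.952143)≈-57.279329
n=8: y≈-57.279329, sp=3, e=sp−y≈60.279329; I≈49.479237, D=e−e_prev≈96.355440; u=1/2·60.279329+1/4·49.479237+3/4·96.355440≈114.776054; next y=-1/5·(-57.279329)+3/4·114.776054≈97.537906
n=9: y≈97.537906, sp=3, e=sp−y≈-94.537906; I≈-45.058669, D=e−e_prev≈-154.817235; u=1/2·(-94.537906)+1/4·(-45.058669)+3/4·(-154.817235)≈-174.646547; next y=-1/5·97.537906+3/4·(-174.646547)≈-150.492491
n=10: y≈-150.492491, sp=3, e=sp−y≈153.492491; I≈108.433822, D=e−e_prev≈248.030398; u=1/2·153.492491+1/4·108.433822+3/4·248.030398≈289.877499; next y=-1/5·(-150.492491)+3/4·289.877499≈247.506623
n=11: y≈247.506623, sp=3, e=sp−y≈-244.506623; I≈-136.072801, D=e−e_prev≈-397.999114; u=1/2·(-244.506623)+1/4·(-136.072801)+3/4·(-397.999114)≈-454.770847; next y=-1/5·247.506623+3/4·(-454.770847)≈-390.579460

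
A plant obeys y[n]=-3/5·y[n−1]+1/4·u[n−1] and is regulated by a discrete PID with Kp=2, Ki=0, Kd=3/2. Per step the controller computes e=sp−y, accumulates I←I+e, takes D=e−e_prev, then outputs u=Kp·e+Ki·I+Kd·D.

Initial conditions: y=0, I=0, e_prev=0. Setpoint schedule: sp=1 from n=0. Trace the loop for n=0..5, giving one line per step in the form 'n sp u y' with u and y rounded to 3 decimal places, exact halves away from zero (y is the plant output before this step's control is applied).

(exact arithmetic carried between steps; '≈' marks a value shown rounded to 6 d.p. or computed from one; I and e_prev carry over from the previous line; the table rounds u and y to 3 d.p., halves away from zero)
n=0: y=0, sp=1, e=sp−y=1; I=1, D=e−e_prev=1; u=2·1+0·1+3/2·1=3.5; next y=-3/5·0+1/4·3.5=0.875
n=1: y=0.875, sp=1, e=sp−y=0.125; I=1.125, D=e−e_prev=-0.875; u=2·0.125+0·1.125+3/2·(-0.875)=-1.0625; next y=-3/5·0.875+1/4·(-1.0625)=-0.790625
n=2: y=-0.790625, sp=1, e=sp−y=1.790625; I=2.915625, D=e−e_prev=1.665625; u=2·1.790625+0·2.915625+3/2·1.665625≈6.079688; next y=-3/5·(-0.790625)+1/4·6.079688≈1.994297
n=3: y≈1.994297, sp=1, e=sp−y≈-0.994297; I≈1.921328, D=e−e_prev≈-2.784922; u=2·(-0.994297)+0·1.921328+3/2·(-2.784922)≈-6.165977; next y=-3/5·1.994297+1/4·(-6.165977)≈-2.738072
n=4: y≈-2.738072, sp=1, e=sp−y≈3.738072; I≈5.659400, D=e−e_prev≈4.732369; u=2·3.738072+0·5.659400+3/2·4.732369≈14.574698; next y=-3/5·(-2.738072)+1/4·14.574698≈5.286518
n=5: y≈5.286518, sp=1, e=sp−y≈-4.286518; I≈1.372882, D=e−e_prev≈-8.024590; u=2·(-4.286518)+0·1.372882+3/2·(-8.024590)≈-20.609921; next y=-3/5·5.286518+1/4·(-20.609921)≈-8.324391

0 1 3.500 0.000
1 1 -1.063 0.875
2 1 6.080 -0.791
3 1 -6.166 1.994
4 1 14.575 -2.738
5 1 -20.610 5.287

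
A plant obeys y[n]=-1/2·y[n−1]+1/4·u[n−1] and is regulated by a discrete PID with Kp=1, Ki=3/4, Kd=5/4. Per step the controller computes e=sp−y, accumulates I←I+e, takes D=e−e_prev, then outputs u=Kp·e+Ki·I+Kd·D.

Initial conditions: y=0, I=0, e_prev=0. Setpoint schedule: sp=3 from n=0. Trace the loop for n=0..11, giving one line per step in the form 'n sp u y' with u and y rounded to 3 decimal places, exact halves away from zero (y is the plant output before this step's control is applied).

0 3 9.000 0.000
1 3 0.750 2.250
2 3 13.688 -0.938
3 3 -1.828 3.891
4 3 22.418 -2.402
5 3 -9.021 6.806
6 3 37.026 -5.658
7 3 -25.290 12.086
8 3 63.427 -12.365
9 3 -58.827 22.040
10 3 113.198 -25.726
11 3 -125.632 41.163

(exact arithmetic carried between steps; '≈' marks a value shown rounded to 6 d.p. or computed from one; I and e_prev carry over from the previous line; the table rounds u and y to 3 d.p., halves away from zero)
n=0: y=0, sp=3, e=sp−y=3; I=3, D=e−e_prev=3; u=1·3+3/4·3+5/4·3=9; next y=-1/2·0+1/4·9=2.25
n=1: y=2.25, sp=3, e=sp−y=0.75; I=3.75, D=e−e_prev=-2.25; u=1·0.75+3/4·3.75+5/4·(-2.25)=0.75; next y=-1/2·2.25+1/4·0.75=-0.9375
n=2: y=-0.9375, sp=3, e=sp−y=3.9375; I=7.6875, D=e−e_prev=3.1875; u=1·3.9375+3/4·7.6875+5/4·3.1875=13.6875; next y=-1/2·(-0.9375)+1/4·13.6875=3.890625
n=3: y=3.890625, sp=3, e=sp−y=-0.890625; I=6.796875, D=e−e_prev=-4.828125; u=1·(-0.890625)+3/4·6.796875+5/4·(-4.828125)=-1.828125; next y=-1/2·3.890625+1/4·(-1.828125)≈-2.402344
n=4: y≈-2.402344, sp=3, e=sp−y≈5.402344; I≈12.199219, D=e−e_prev≈6.292969; u=1·5.402344+3/4·12.199219+5/4·6.292969≈22.417969; next y=-1/2·(-2.402344)+1/4·22.417969≈6.805664
n=5: y≈6.805664, sp=3, e=sp−y≈-3.805664; I≈8.393555, D=e−e_prev≈-9.208008; u=1·(-3.805664)+3/4·8.393555+5/4·(-9.208008)≈-9.020508; next y=-1/2·6.805664+1/4·(-9.020508)≈-5.657959
n=6: y≈-5.657959, sp=3, e=sp−y≈8.657959; I≈17.051514, D=e−e_prev≈12.463623; u=1·8.657959+3/4·17.051514+5/4·12.463623≈37.026123; next y=-1/2·(-5.657959)+1/4·37.026123≈12.085510
n=7: y≈12.085510, sp=3, e=sp−y≈-9.085510; I≈7.966003, D=e−e_prev≈-17.743469; u=1·(-9.085510)+3/4·7.966003+5/4·(-17.743469)≈-25.290344; next y=-1/2·12.085510+1/4·(-25.290344)≈-12.365341
n=8: y≈-12.365341, sp=3, e=sp−y≈15.365341; I≈23.331345, D=e−e_prev≈24.450851; u=1·15.365341+3/4·23.331345+5/4·24.450851≈63.427414; next y=-1/2·(-12.365341)+1/4·63.427414≈22.039524
n=9: y≈22.039524, sp=3, e=sp−y≈-19.039524; I≈4.291821, D=e−e_prev≈-34.404865; u=1·(-19.039524)+3/4·4.291821+5/4·(-34.404865)≈-58.826740; next y=-1/2·22.039524+1/4·(-58.826740)≈-25.726447
n=10: y≈-25.726447, sp=3, e=sp−y≈28.726447; I≈33.018268, D=e−e_prev≈47.765971; u=1·28.726447+3/4·33.018268+5/4·47.765971≈113.197612; next y=-1/2·(-25.726447)+1/4·113.197612≈41.162627
n=11: y≈41.162627, sp=3, e=sp−y≈-38.162627; I≈-5.144359, D=e−e_prev≈-66.889074; u=1·(-38.162627)+3/4·(-5.144359)+5/4·(-66.889074)≈-125.632238; next y=-1/2·41.162627+1/4·(-125.632238)≈-51.989373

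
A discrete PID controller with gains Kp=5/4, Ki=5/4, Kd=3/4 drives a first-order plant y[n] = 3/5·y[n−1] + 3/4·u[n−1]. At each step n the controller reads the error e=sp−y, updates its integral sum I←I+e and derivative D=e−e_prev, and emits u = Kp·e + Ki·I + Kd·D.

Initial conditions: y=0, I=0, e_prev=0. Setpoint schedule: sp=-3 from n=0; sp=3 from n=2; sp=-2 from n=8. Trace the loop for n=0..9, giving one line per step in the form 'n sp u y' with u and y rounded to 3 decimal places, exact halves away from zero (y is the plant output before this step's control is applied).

0 -3 -9.750 0.000
1 -3 12.516 -7.313
2 3 -8.091 4.999
3 3 20.365 -3.069
4 3 -31.729 13.432
5 3 62.408 -15.737
6 3 -108.626 37.364
7 3 201.593 -59.051
8 -2 -377.554 115.764
9 -2 680.883 -213.707

(exact arithmetic carried between steps; '≈' marks a value shown rounded to 6 d.p. or computed from one; I and e_prev carry over from the previous line; the table rounds u and y to 3 d.p., halves away from zero)
n=0: y=0, sp=-3, e=sp−y=-3; I=-3, D=e−e_prev=-3; u=5/4·(-3)+5/4·(-3)+3/4·(-3)=-9.75; next y=3/5·0+3/4·(-9.75)=-7.3125
n=1: y=-7.3125, sp=-3, e=sp−y=4.3125; I=1.3125, D=e−e_prev=7.3125; u=5/4·4.3125+5/4·1.3125+3/4·7.3125=12.515625; next y=3/5·(-7.3125)+3/4·12.515625≈4.999219
n=2: y≈4.999219, sp=3, e=sp−y≈-1.999219; I≈-0.686719, D=e−e_prev≈-6.311719; u=5/4·(-1.999219)+5/4·(-0.686719)+3/4·(-6.311719)≈-8.091211; next y=3/5·4.999219+3/4·(-8.091211)≈-3.068877
n=3: y≈-3.068877, sp=3, e=sp−y≈6.068877; I≈5.382158, D=e−e_prev≈8.068096; u=5/4·6.068877+5/4·5.382158+3/4·8.068096≈20.364866; next y=3/5·(-3.068877)+3/4·20.364866≈13.432323
n=4: y≈13.432323, sp=3, e=sp−y≈-10.432323; I≈-5.050165, D=e−e_prev≈-16.501200; u=5/4·(-10.432323)+5/4·(-5.050165)+3/4·(-16.501200)≈-31.729010; next y=3/5·13.432323+3/4·(-31.729010)≈-15.737364
n=5: y≈-15.737364, sp=3, e=sp−y≈18.737364; I≈13.687199, D=e−e_prev≈29.169687; u=5/4·18.737364+5/4·13.687199+3/4·29.169687≈62.407968; next y=3/5·(-15.737364)+3/4·62.407968≈37.363558
n=6: y≈37.363558, sp=3, e=sp−y≈-34.363558; I≈-20.676359, D=e−e_prev≈-53.100922; u=5/4·(-34.363558)+5/4·(-20.676359)+3/4·(-53.100922)≈-108.625588; next y=3/5·37.363558+3/4·(-108.625588)≈-59.051056
n=7: y≈-59.051056, sp=3, e=sp−y≈62.051056; I≈41.374697, D=e−e_prev≈96.414614; u=5/4·62.051056+5/4·41.374697+3/4·96.414614≈201.593151; next y=3/5·(-59.051056)+3/4·201.593151≈115.764230
n=8: y≈115.764230, sp=-2, e=sp−y≈-117.764230; I≈-76.389533, D=e−e_prev≈-179.815286; u=5/4·(-117.764230)+5/4·(-76.389533)+3/4·(-179.815286)≈-377.553668; next y=3/5·115.764230+3/4·(-377.553668)≈-213.706713
n=9: y≈-213.706713, sp=-2, e=sp−y≈211.706713; I≈135.317180, D=e−e_prev≈329.470943; u=5/4·211.706713+5/4·135.317180+3/4·329.470943≈680.883074; next y=3/5·(-213.706713)+3/4·680.883074≈382.438278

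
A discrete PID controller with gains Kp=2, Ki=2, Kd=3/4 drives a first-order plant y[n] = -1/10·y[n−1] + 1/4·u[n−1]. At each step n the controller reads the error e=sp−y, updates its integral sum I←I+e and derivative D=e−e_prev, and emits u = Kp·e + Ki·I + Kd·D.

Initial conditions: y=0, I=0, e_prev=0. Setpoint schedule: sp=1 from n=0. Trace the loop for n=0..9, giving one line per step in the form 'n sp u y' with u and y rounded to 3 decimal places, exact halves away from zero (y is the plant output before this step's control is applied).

(exact arithmetic carried between steps; '≈' marks a value shown rounded to 6 d.p. or computed from one; I and e_prev carry over from the previous line; the table rounds u and y to 3 d.p., halves away from zero)
n=0: y=0, sp=1, e=sp−y=1; I=1, D=e−e_prev=1; u=2·1+2·1+3/4·1=4.75; next y=-1/10·0+1/4·4.75=1.1875
n=1: y=1.1875, sp=1, e=sp−y=-0.1875; I=0.8125, D=e−e_prev=-1.1875; u=2·(-0.1875)+2·0.8125+3/4·(-1.1875)=0.359375; next y=-1/10·1.1875+1/4·0.359375≈-0.028906
n=2: y≈-0.028906, sp=1, e=sp−y≈1.028906; I≈1.841406, D=e−e_prev≈1.216406; u=2·1.028906+2·1.841406+3/4·1.216406≈6.652930; next y=-1/10·(-0.028906)+1/4·6.652930≈1.666123
n=3: y≈1.666123, sp=1, e=sp−y≈-0.666123; I≈1.175283, D=e−e_prev≈-1.695029; u=2·(-0.666123)+2·1.175283+3/4·(-1.695029)≈-0.252952; next y=-1/10·1.666123+1/4·(-0.252952)≈-0.229850
n=4: y≈-0.229850, sp=1, e=sp−y≈1.229850; I≈2.405133, D=e−e_prev≈1.895973; u=2·1.229850+2·2.405133+3/4·1.895973≈8.691947; next y=-1/10·(-0.229850)+1/4·8.691947≈2.195972
n=5: y≈2.195972, sp=1, e=sp−y≈-1.195972; I≈1.209162, D=e−e_prev≈-2.425822; u=2·(-1.195972)+2·1.209162+3/4·(-2.425822)≈-1.792987; next y=-1/10·2.195972+1/4·(-1.792987)≈-0.667844
n=6: y≈-0.667844, sp=1, e=sp−y≈1.667844; I≈2.877006, D=e−e_prev≈2.863816; u=2·1.667844+2·2.877006+3/4·2.863816≈11.237561; next y=-1/10·(-0.667844)+1/4·11.237561≈2.876175
n=7: y≈2.876175, sp=1, e=sp−y≈-1.876175; I≈1.000831, D=e−e_prev≈-3.544019; u=2·(-1.876175)+2·1.000831+3/4·(-3.544019)≈-4.408701; next y=-1/10·2.876175+1/4·(-4.408701)≈-1.389793
n=8: y≈-1.389793, sp=1, e=sp−y≈2.389793; I≈3.390624, D=e−e_prev≈4.265967; u=2·2.389793+2·3.390624+3/4·4.265967≈14.760308; next y=-1/10·(-1.389793)+1/4·14.760308≈3.829056
n=9: y≈3.829056, sp=1, e=sp−y≈-2.829056; I≈0.561567, D=e−e_prev≈-5.218849; u=2·(-2.829056)+2·0.561567+3/4·(-5.218849)≈-8.449115; next y=-1/10·3.829056+1/4·(-8.449115)≈-2.495184

0 1 4.750 0.000
1 1 0.359 1.188
2 1 6.653 -0.029
3 1 -0.253 1.666
4 1 8.692 -0.230
5 1 -1.793 2.196
6 1 11.238 -0.668
7 1 -4.409 2.876
8 1 14.760 -1.390
9 1 -8.449 3.829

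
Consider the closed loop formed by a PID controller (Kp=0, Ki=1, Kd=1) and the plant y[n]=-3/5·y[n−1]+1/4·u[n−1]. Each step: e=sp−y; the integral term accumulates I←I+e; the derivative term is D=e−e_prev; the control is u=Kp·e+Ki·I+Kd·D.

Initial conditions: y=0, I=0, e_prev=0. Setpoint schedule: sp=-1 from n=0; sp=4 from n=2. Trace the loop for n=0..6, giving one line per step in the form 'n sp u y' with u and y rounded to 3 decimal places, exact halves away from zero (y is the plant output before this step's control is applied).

0 -1 -2.000 0.000
1 -1 -1.000 -0.500
2 4 6.900 0.050
3 4 3.110 1.695
4 4 10.929 -0.240
5 4 7.003 2.876
6 4 16.944 0.025

(exact arithmetic carried between steps; '≈' marks a value shown rounded to 6 d.p. or computed from one; I and e_prev carry over from the previous line; the table rounds u and y to 3 d.p., halves away from zero)
n=0: y=0, sp=-1, e=sp−y=-1; I=-1, D=e−e_prev=-1; u=0·(-1)+1·(-1)+1·(-1)=-2; next y=-3/5·0+1/4·(-2)=-0.5
n=1: y=-0.5, sp=-1, e=sp−y=-0.5; I=-1.5, D=e−e_prev=0.5; u=0·(-0.5)+1·(-1.5)+1·0.5=-1; next y=-3/5·(-0.5)+1/4·(-1)=0.05
n=2: y=0.05, sp=4, e=sp−y=3.95; I=2.45, D=e−e_prev=4.45; u=0·3.95+1·2.45+1·4.45=6.9; next y=-3/5·0.05+1/4·6.9=1.695
n=3: y=1.695, sp=4, e=sp−y=2.305; I=4.755, D=e−e_prev=-1.645; u=0·2.305+1·4.755+1·(-1.645)=3.11; next y=-3/5·1.695+1/4·3.11=-0.2395
n=4: y=-0.2395, sp=4, e=sp−y=4.2395; I=8.9945, D=e−e_prev=1.9345; u=0·4.2395+1·8.9945+1·1.9345=10.929; next y=-3/5·(-0.2395)+1/4·10.929=2.87595
n=5: y=2.87595, sp=4, e=sp−y=1.12405; I=10.11855, D=e−e_prev=-3.11545; u=0·1.12405+1·10.11855+1·(-3.11545)=7.0031; next y=-3/5·2.87595+1/4·7.0031=0.025205
n=6: y=0.025205, sp=4, e=sp−y=3.974795; I=14.093345, D=e−e_prev=2.850745; u=0·3.974795+1·14.093345+1·2.850745=16.94409; next y=-3/5·0.025205+1/4·16.94409≈4.220900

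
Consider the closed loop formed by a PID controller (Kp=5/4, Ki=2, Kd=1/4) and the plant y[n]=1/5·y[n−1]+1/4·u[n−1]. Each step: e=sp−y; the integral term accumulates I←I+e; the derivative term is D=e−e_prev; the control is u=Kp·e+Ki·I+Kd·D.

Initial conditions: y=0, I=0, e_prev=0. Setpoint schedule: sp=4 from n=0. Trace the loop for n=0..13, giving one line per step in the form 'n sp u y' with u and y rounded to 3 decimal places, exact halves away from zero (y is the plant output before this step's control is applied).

(exact arithmetic carried between steps; '≈' marks a value shown rounded to 6 d.p. or computed from one; I and e_prev carry over from the previous line; the table rounds u and y to 3 d.p., halves away from zero)
n=0: y=0, sp=4, e=sp−y=4; I=4, D=e−e_prev=4; u=5/4·4+2·4+1/4·4=14; next y=1/5·0+1/4·14=3.5
n=1: y=3.5, sp=4, e=sp−y=0.5; I=4.5, D=e−e_prev=-3.5; u=5/4·0.5+2·4.5+1/4·(-3.5)=8.75; next y=1/5·3.5+1/4·8.75=2.8875
n=2: y=2.8875, sp=4, e=sp−y=1.1125; I=5.6125, D=e−e_prev=0.6125; u=5/4·1.1125+2·5.6125+1/4·0.6125=12.76875; next y=1/5·2.8875+1/4·12.76875≈3.769688
n=3: y≈3.769688, sp=4, e=sp−y≈0.230313; I≈5.842813, D=e−e_prev≈-0.882188; u=5/4·0.230313+2·5.842813+1/4·(-0.882188)≈11.752969; next y=1/5·3.769688+1/4·11.752969≈3.692180
n=4: y≈3.692180, sp=4, e=sp−y≈0.307820; I≈6.150633, D=e−e_prev≈0.077508; u=5/4·0.307820+2·6.150633+1/4·0.077508≈12.705418; next y=1/5·3.692180+1/4·12.705418≈3.914790
n=5: y≈3.914790, sp=4, e=sp−y≈0.085210; I≈6.235842, D=e−e_prev≈-0.222611; u=5/4·0.085210+2·6.235842+1/4·(-0.222611)≈12.522544; next y=1/5·3.914790+1/4·12.522544≈3.913594
n=6: y≈3.913594, sp=4, e=sp−y≈0.086406; I≈6.322248, D=e−e_prev≈0.001196; u=5/4·0.086406+2·6.322248+1/4·0.001196≈12.752803; next y=1/5·3.913594+1/4·12.752803≈3.970920
n=7: y≈3.970920, sp=4, e=sp−y≈0.029080; I≈6.351329, D=e−e_prev≈-0.057325; u=5/4·0.029080+2·6.351329+1/4·(-0.057325)≈12.724677; next y=1/5·3.970920+1/4·12.724677≈3.975353
n=8: y≈3.975353, sp=4, e=sp−y≈0.024647; I≈6.375976, D=e−e_prev≈-0.004433; u=5/4·0.024647+2·6.375976+1/4·(-0.004433)≈12.781652; next y=1/5·3.975353+1/4·12.781652≈3.990484
n=9: y≈3.990484, sp=4, e=sp−y≈0.009516; I≈6.385492, D=e−e_prev≈-0.015130; u=5/4·0.009516+2·6.385492+1/4·(-0.015130)≈12.779097; next y=1/5·3.990484+1/4·12.779097≈3.992871
n=10: y≈3.992871, sp=4, e=sp−y≈0.007129; I≈6.392621, D=e−e_prev≈-0.002388; u=5/4·0.007129+2·6.392621+1/4·(-0.002388)≈12.793557; next y=1/5·3.992871+1/4·12.793557≈3.996963
n=11: y≈3.996963, sp=4, e=sp−y≈0.003037; I≈6.395658, D=e−e_prev≈-0.004092; u=5/4·0.003037+2·6.395658+1/4·(-0.004092)≈12.794088; next y=1/5·3.996963+1/4·12.794088≈3.997915
n=12: y≈3.997915, sp=4, e=sp−y≈0.002085; I≈6.397743, D=e−e_prev≈-0.000951; u=5/4·0.002085+2·6.397743+1/4·(-0.000951)≈12.797855; next y=1/5·3.997915+1/4·12.797855≈3.999047
n=13: y≈3.999047, sp=4, e=sp−y≈0.000953; I≈6.398696, D=e−e_prev≈-0.001132; u=5/4·0.000953+2·6.398696+1/4·(-0.001132)≈12.798301; next y=1/5·3.999047+1/4·12.798301≈3.999385

0 4 14.000 0.000
1 4 8.750 3.500
2 4 12.769 2.888
3 4 11.753 3.770
4 4 12.705 3.692
5 4 12.523 3.915
6 4 12.753 3.914
7 4 12.725 3.971
8 4 12.782 3.975
9 4 12.779 3.990
10 4 12.794 3.993
11 4 12.794 3.997
12 4 12.798 3.998
13 4 12.798 3.999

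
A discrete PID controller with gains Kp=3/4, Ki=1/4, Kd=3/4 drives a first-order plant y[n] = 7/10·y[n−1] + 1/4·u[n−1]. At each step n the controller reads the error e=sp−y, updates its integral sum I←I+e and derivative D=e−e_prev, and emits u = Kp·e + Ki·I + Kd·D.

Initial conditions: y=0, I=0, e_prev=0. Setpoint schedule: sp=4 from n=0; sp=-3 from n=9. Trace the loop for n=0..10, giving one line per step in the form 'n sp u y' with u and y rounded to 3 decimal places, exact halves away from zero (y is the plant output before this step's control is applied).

(exact arithmetic carried between steps; '≈' marks a value shown rounded to 6 d.p. or computed from one; I and e_prev carry over from the previous line; the table rounds u and y to 3 d.p., halves away from zero)
n=0: y=0, sp=4, e=sp−y=4; I=4, D=e−e_prev=4; u=3/4·4+1/4·4+3/4·4=7; next y=7/10·0+1/4·7=1.75
n=1: y=1.75, sp=4, e=sp−y=2.25; I=6.25, D=e−e_prev=-1.75; u=3/4·2.25+1/4·6.25+3/4·(-1.75)=1.9375; next y=7/10·1.75+1/4·1.9375=1.709375
n=2: y=1.709375, sp=4, e=sp−y=2.290625; I=8.540625, D=e−e_prev=0.040625; u=3/4·2.290625+1/4·8.540625+3/4·0.040625≈3.883594; next y=7/10·1.709375+1/4·3.883594≈2.167461
n=3: y≈2.167461, sp=4, e=sp−y≈1.832539; I≈10.373164, D=e−e_prev≈-0.458086; u=3/4·1.832539+1/4·10.373164+3/4·(-0.458086)≈3.624131; next y=7/10·2.167461+1/4·3.624131≈2.423255
n=4: y≈2.423255, sp=4, e=sp−y≈1.576745; I≈11.949909, D=e−e_prev≈-0.255794; u=3/4·1.576745+1/4·11.949909+3/4·(-0.255794)≈3.978190; next y=7/10·2.423255+1/4·3.978190≈2.690826
n=5: y≈2.690826, sp=4, e=sp−y≈1.309174; I≈13.259082, D=e−e_prev≈-0.267571; u=3/4·1.309174+1/4·13.259082+3/4·(-0.267571)≈4.095973; next y=7/10·2.690826+1/4·4.095973≈2.907572
n=6: y≈2.907572, sp=4, e=sp−y≈1.092428; I≈14.351511, D=e−e_prev≈-0.216745; u=3/4·1.092428+1/4·14.351511+3/4·(-0.216745)≈4.244640; next y=7/10·2.907572+1/4·4.244640≈3.096460
n=7: y≈3.096460, sp=4, e=sp−y≈0.903540; I≈15.255051, D=e−e_prev≈-0.188889; u=3/4·0.903540+1/4·15.255051+3/4·(-0.188889)≈4.349751; next y=7/10·3.096460+1/4·4.349751≈3.254960
n=8: y≈3.254960, sp=4, e=sp−y≈0.745040; I≈16.000091, D=e−e_prev≈-0.158500; u=3/4·0.745040+1/4·16.000091+3/4·(-0.158500)≈4.439928; next y=7/10·3.254960+1/4·4.439928≈3.388454
n=9: y≈3.388454, sp=-3, e=sp−y≈-6.388454; I≈9.611637, D=e−e_prev≈-7.133494; u=3/4·(-6.388454)+1/4·9.611637+3/4·(-7.133494)≈-7.738552; next y=7/10·3.388454+1/4·(-7.738552)≈0.437280
n=10: y≈0.437280, sp=-3, e=sp−y≈-3.437280; I≈6.174357, D=e−e_prev≈2.951174; u=3/4·(-3.437280)+1/4·6.174357+3/4·2.951174≈1.179010; next y=7/10·0.437280+1/4·1.179010≈0.600848

0 4 7.000 0.000
1 4 1.938 1.750
2 4 3.884 1.709
3 4 3.624 2.167
4 4 3.978 2.423
5 4 4.096 2.691
6 4 4.245 2.908
7 4 4.350 3.096
8 4 4.440 3.255
9 -3 -7.739 3.388
10 -3 1.179 0.437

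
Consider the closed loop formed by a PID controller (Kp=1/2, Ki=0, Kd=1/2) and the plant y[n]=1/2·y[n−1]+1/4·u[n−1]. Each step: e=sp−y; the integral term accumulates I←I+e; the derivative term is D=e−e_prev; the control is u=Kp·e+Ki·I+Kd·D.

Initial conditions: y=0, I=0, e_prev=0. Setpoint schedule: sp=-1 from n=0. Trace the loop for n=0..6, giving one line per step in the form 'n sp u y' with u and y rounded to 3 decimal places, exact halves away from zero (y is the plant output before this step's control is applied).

0 -1 -1.000 0.000
1 -1 -0.250 -0.250
2 -1 -0.438 -0.188
3 -1 -0.391 -0.203
4 -1 -0.402 -0.199
5 -1 -0.399 -0.200
6 -1 -0.400 -0.200

(exact arithmetic carried between steps; '≈' marks a value shown rounded to 6 d.p. or computed from one; I and e_prev carry over from the previous line; the table rounds u and y to 3 d.p., halves away from zero)
n=0: y=0, sp=-1, e=sp−y=-1; I=-1, D=e−e_prev=-1; u=1/2·(-1)+0·(-1)+1/2·(-1)=-1; next y=1/2·0+1/4·(-1)=-0.25
n=1: y=-0.25, sp=-1, e=sp−y=-0.75; I=-1.75, D=e−e_prev=0.25; u=1/2·(-0.75)+0·(-1.75)+1/2·0.25=-0.25; next y=1/2·(-0.25)+1/4·(-0.25)=-0.1875
n=2: y=-0.1875, sp=-1, e=sp−y=-0.8125; I=-2.5625, D=e−e_prev=-0.0625; u=1/2·(-0.8125)+0·(-2.5625)+1/2·(-0.0625)=-0.4375; next y=1/2·(-0.1875)+1/4·(-0.4375)=-0.203125
n=3: y=-0.203125, sp=-1, e=sp−y=-0.796875; I=-3.359375, D=e−e_prev=0.015625; u=1/2·(-0.796875)+0·(-3.359375)+1/2·0.015625=-0.390625; next y=1/2·(-0.203125)+1/4·(-0.390625)≈-0.199219
n=4: y≈-0.199219, sp=-1, e=sp−y≈-0.800781; I≈-4.160156, D=e−e_prev≈-0.003906; u=1/2·(-0.800781)+0·(-4.160156)+1/2·(-0.003906)≈-0.402344; next y=1/2·(-0.199219)+1/4·(-0.402344)≈-0.200195
n=5: y≈-0.200195, sp=-1, e=sp−y≈-0.799805; I≈-4.959961, D=e−e_prev≈0.000977; u=1/2·(-0.799805)+0·(-4.959961)+1/2·0.000977≈-0.399414; next y=1/2·(-0.200195)+1/4·(-0.399414)≈-0.199951
n=6: y≈-0.199951, sp=-1, e=sp−y≈-0.800049; I≈-5.760010, D=e−e_prev≈-0.000244; u=1/2·(-0.800049)+0·(-5.760010)+1/2·(-0.000244)≈-0.400146; next y=1/2·(-0.199951)+1/4·(-0.400146)≈-0.200012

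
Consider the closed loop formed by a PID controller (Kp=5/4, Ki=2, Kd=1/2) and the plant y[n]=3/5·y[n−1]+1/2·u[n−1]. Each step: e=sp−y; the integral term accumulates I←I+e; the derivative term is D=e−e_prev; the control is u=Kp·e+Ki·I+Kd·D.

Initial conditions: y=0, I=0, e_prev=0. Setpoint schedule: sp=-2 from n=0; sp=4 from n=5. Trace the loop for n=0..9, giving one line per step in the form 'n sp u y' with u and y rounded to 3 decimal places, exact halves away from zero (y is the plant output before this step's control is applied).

(exact arithmetic carried between steps; '≈' marks a value shown rounded to 6 d.p. or computed from one; I and e_prev carry over from the previous line; the table rounds u and y to 3 d.p., halves away from zero)
n=0: y=0, sp=-2, e=sp−y=-2; I=-2, D=e−e_prev=-2; u=5/4·(-2)+2·(-2)+1/2·(-2)=-7.5; next y=3/5·0+1/2·(-7.5)=-3.75
n=1: y=-3.75, sp=-2, e=sp−y=1.75; I=-0.25, D=e−e_prev=3.75; u=5/4·1.75+2·(-0.25)+1/2·3.75=3.5625; next y=3/5·(-3.75)+1/2·3.5625=-0.46875
n=2: y=-0.46875, sp=-2, e=sp−y=-1.53125; I=-1.78125, D=e−e_prev=-3.28125; u=5/4·(-1.53125)+2·(-1.78125)+1/2·(-3.28125)≈-7.117188; next y=3/5·(-0.46875)+1/2·(-7.117188)≈-3.839844
n=3: y≈-3.839844, sp=-2, e=sp−y≈1.839844; I≈0.058594, D=e−e_prev≈3.371094; u=5/4·1.839844+2·0.058594+1/2·3.371094≈4.102539; next y=3/5·(-3.839844)+1/2·4.102539≈-0.252637
n=4: y≈-0.252637, sp=-2, e=sp−y≈-1.747363; I≈-1.688770, D=e−e_prev≈-3.587207; u=5/4·(-1.747363)+2·(-1.688770)+1/2·(-3.587207)≈-7.355347; next y=3/5·(-0.252637)+1/2·(-7.355347)≈-3.829255
n=5: y≈-3.829255, sp=4, e=sp−y≈7.829255; I≈6.140486, D=e−e_prev≈9.576619; u=5/4·7.829255+2·6.140486+1/2·9.576619≈26.855850; next y=3/5·(-3.829255)+1/2·26.855850≈11.130372
n=6: y≈11.130372, sp=4, e=sp−y≈-7.130372; I≈-0.989886, D=e−e_prev≈-14.959627; u=5/4·(-7.130372)+2·(-0.989886)+1/2·(-14.959627)≈-18.372551; next y=3/5·11.130372+1/2·(-18.372551)≈-2.508052
n=7: y≈-2.508052, sp=4, e=sp−y≈6.508052; I≈5.518166, D=e−e_prev≈13.638424; u=5/4·6.508052+2·5.518166+1/2·13.638424≈25.990609; next y=3/5·(-2.508052)+1/2·25.990609≈11.490473
n=8: y≈11.490473, sp=4, e=sp−y≈-7.490473; I≈-1.972307, D=e−e_prev≈-13.998526; u=5/4·(-7.490473)+2·(-1.972307)+1/2·(-13.998526)≈-20.306969; next y=3/5·11.490473+1/2·(-20.306969)≈-3.259201
n=9: y≈-3.259201, sp=4, e=sp−y≈7.259201; I≈5.286893, D=e−e_prev≈14.749674; u=5/4·7.259201+2·5.286893+1/2·14.749674≈27.022624; next y=3/5·(-3.259201)+1/2·27.022624≈11.555792

0 -2 -7.500 0.000
1 -2 3.563 -3.750
2 -2 -7.117 -0.469
3 -2 4.103 -3.840
4 -2 -7.355 -0.253
5 4 26.856 -3.829
6 4 -18.373 11.130
7 4 25.991 -2.508
8 4 -20.307 11.490
9 4 27.023 -3.259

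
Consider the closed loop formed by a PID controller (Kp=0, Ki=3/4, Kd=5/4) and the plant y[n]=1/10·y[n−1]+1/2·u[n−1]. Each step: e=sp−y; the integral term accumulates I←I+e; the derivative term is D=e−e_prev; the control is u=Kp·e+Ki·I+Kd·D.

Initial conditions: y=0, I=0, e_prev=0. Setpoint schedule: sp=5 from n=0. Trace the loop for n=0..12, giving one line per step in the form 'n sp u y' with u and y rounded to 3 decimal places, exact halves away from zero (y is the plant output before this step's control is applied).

0 5 10.000 0.000
1 5 -2.500 5.000
2 5 15.250 -0.750
3 5 -4.225 7.550
4 5 22.053 -1.358
5 5 -8.810 10.891
6 5 30.495 -3.316
7 5 -17.490 14.916
8 5 42.201 -7.253
9 5 -31.577 20.375
10 5 59.680 -13.751
11 5 -53.347 28.465
12 5 86.408 -23.827

(exact arithmetic carried between steps; '≈' marks a value shown rounded to 6 d.p. or computed from one; I and e_prev carry over from the previous line; the table rounds u and y to 3 d.p., halves away from zero)
n=0: y=0, sp=5, e=sp−y=5; I=5, D=e−e_prev=5; u=0·5+3/4·5+5/4·5=10; next y=1/10·0+1/2·10=5
n=1: y=5, sp=5, e=sp−y=0; I=5, D=e−e_prev=-5; u=0·0+3/4·5+5/4·(-5)=-2.5; next y=1/10·5+1/2·(-2.5)=-0.75
n=2: y=-0.75, sp=5, e=sp−y=5.75; I=10.75, D=e−e_prev=5.75; u=0·5.75+3/4·10.75+5/4·5.75=15.25; next y=1/10·(-0.75)+1/2·15.25=7.55
n=3: y=7.55, sp=5, e=sp−y=-2.55; I=8.2, D=e−e_prev=-8.3; u=0·(-2.55)+3/4·8.2+5/4·(-8.3)=-4.225; next y=1/10·7.55+1/2·(-4.225)=-1.3575
n=4: y=-1.3575, sp=5, e=sp−y=6.3575; I=14.5575, D=e−e_prev=8.9075; u=0·6.3575+3/4·14.5575+5/4·8.9075=22.0525; next y=1/10·(-1.3575)+1/2·22.0525=10.8905
n=5: y=10.8905, sp=5, e=sp−y=-5.8905; I=8.667, D=e−e_prev=-12.248; u=0·(-5.8905)+3/4·8.667+5/4·(-12.248)=-8.80975; next y=1/10·10.8905+1/2·(-8.80975)=-3.315825
n=6: y=-3.315825, sp=5, e=sp−y=8.315825; I=16.982825, D=e−e_prev=14.206325; u=0·8.315825+3/4·16.982825+5/4·14.206325=30.495025; next y=1/10·(-3.315825)+1/2·30.495025=14.91593
n=7: y=14.91593, sp=5, e=sp−y=-9.91593; I=7.066895, D=e−e_prev=-18.231755; u=0·(-9.91593)+3/4·7.066895+5/4·(-18.231755)≈-17.489523; next y=1/10·14.91593+1/2·(-17.489523)≈-7.253168
n=8: y≈-7.253168, sp=5, e=sp−y≈12.253168; I≈19.320063, D=e−e_prev≈22.169098; u=0·12.253168+3/4·19.320063+5/4·22.169098≈42.201420; next y=1/10·(-7.253168)+1/2·42.201420≈20.375393
n=9: y≈20.375393, sp=5, e=sp−y≈-15.375393; I≈3.944670, D=e−e_prev≈-27.628562; u=0·(-15.375393)+3/4·3.944670+5/4·(-27.628562)≈-31.577199; next y=1/10·20.375393+1/2·(-31.577199)≈-13.751060
n=10: y≈-13.751060, sp=5, e=sp−y≈18.751060; I≈22.695730, D=e−e_prev≈34.126454; u=0·18.751060+3/4·22.695730+5/4·34.126454≈59.679865; next y=1/10·(-13.751060)+1/2·59.679865≈28.464826
n=11: y≈28.464826, sp=5, e=sp−y≈-23.464826; I≈-0.769096, D=e−e_prev≈-42.215887; u=0·(-23.464826)+3/4·(-0.769096)+5/4·(-42.215887)≈-53.346681; next y=1/10·28.464826+1/2·(-53.346681)≈-23.826858
n=12: y≈-23.826858, sp=5, e=sp−y≈28.826858; I≈28.057762, D=e−e_prev≈52.291684; u=0·28.826858+3/4·28.057762+5/4·52.291684≈86.407926; next y=1/10·(-23.826858)+1/2·86.407926≈40.821277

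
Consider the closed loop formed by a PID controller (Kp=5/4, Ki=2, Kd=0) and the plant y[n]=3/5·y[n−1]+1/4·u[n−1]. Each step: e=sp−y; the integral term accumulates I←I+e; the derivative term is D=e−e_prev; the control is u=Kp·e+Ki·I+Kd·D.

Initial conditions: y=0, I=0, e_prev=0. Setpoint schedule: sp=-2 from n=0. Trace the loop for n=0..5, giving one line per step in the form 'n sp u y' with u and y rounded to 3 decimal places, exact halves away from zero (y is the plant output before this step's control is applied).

(exact arithmetic carried between steps; '≈' marks a value shown rounded to 6 d.p. or computed from one; I and e_prev carry over from the previous line; the table rounds u and y to 3 d.p., halves away from zero)
n=0: y=0, sp=-2, e=sp−y=-2; I=-2, D=e−e_prev=-2; u=5/4·(-2)+2·(-2)+0·(-2)=-6.5; next y=3/5·0+1/4·(-6.5)=-1.625
n=1: y=-1.625, sp=-2, e=sp−y=-0.375; I=-2.375, D=e−e_prev=1.625; u=5/4·(-0.375)+2·(-2.375)+0·1.625=-5.21875; next y=3/5·(-1.625)+1/4·(-5.21875)≈-2.279688
n=2: y≈-2.279688, sp=-2, e=sp−y≈0.279688; I≈-2.095313, D=e−e_prev≈0.654688; u=5/4·0.279688+2·(-2.095313)+0·0.654688≈-3.841016; next y=3/5·(-2.279688)+1/4·(-3.841016)≈-2.328066
n=3: y≈-2.328066, sp=-2, e=sp−y≈0.328066; I≈-1.767246, D=e−e_prev≈0.048379; u=5/4·0.328066+2·(-1.767246)+0·0.048379≈-3.124409; next y=3/5·(-2.328066)+1/4·(-3.124409)≈-2.177942
n=4: y≈-2.177942, sp=-2, e=sp−y≈0.177942; I≈-1.589304, D=e−e_prev≈-0.150124; u=5/4·0.177942+2·(-1.589304)+0·(-0.150124)≈-2.956180; next y=3/5·(-2.177942)+1/4·(-2.956180)≈-2.045810
n=5: y≈-2.045810, sp=-2, e=sp−y≈0.045810; I≈-1.543494, D=e−e_prev≈-0.132132; u=5/4·0.045810+2·(-1.543494)+0·(-0.132132)≈-3.029724; next y=3/5·(-2.045810)+1/4·(-3.029724)≈-1.984917

0 -2 -6.500 0.000
1 -2 -5.219 -1.625
2 -2 -3.841 -2.280
3 -2 -3.124 -2.328
4 -2 -2.956 -2.178
5 -2 -3.030 -2.046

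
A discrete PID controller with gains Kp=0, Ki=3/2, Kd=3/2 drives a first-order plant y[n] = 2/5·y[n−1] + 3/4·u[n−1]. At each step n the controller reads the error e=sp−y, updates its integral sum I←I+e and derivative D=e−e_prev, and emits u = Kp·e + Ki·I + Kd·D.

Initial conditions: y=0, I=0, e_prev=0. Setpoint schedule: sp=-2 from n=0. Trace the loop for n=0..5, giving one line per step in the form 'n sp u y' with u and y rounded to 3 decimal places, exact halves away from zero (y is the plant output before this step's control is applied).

0 -2 -6.000 0.000
1 -2 7.500 -4.500
2 -2 -20.475 3.825
3 -2 36.229 -13.826
4 -2 -78.911 21.641
5 -2 155.332 -50.527

(exact arithmetic carried between steps; '≈' marks a value shown rounded to 6 d.p. or computed from one; I and e_prev carry over from the previous line; the table rounds u and y to 3 d.p., halves away from zero)
n=0: y=0, sp=-2, e=sp−y=-2; I=-2, D=e−e_prev=-2; u=0·(-2)+3/2·(-2)+3/2·(-2)=-6; next y=2/5·0+3/4·(-6)=-4.5
n=1: y=-4.5, sp=-2, e=sp−y=2.5; I=0.5, D=e−e_prev=4.5; u=0·2.5+3/2·0.5+3/2·4.5=7.5; next y=2/5·(-4.5)+3/4·7.5=3.825
n=2: y=3.825, sp=-2, e=sp−y=-5.825; I=-5.325, D=e−e_prev=-8.325; u=0·(-5.825)+3/2·(-5.325)+3/2·(-8.325)=-20.475; next y=2/5·3.825+3/4·(-20.475)=-13.82625
n=3: y=-13.82625, sp=-2, e=sp−y=11.82625; I=6.50125, D=e−e_prev=17.65125; u=0·11.82625+3/2·6.50125+3/2·17.65125=36.22875; next y=2/5·(-13.82625)+3/4·36.22875≈21.641063
n=4: y≈21.641063, sp=-2, e=sp−y≈-23.641063; I≈-17.139813, D=e−e_prev≈-35.467313; u=0·(-23.641063)+3/2·(-17.139813)+3/2·(-35.467313)≈-78.910688; next y=2/5·21.641063+3/4·(-78.910688)≈-50.526591
n=5: y≈-50.526591, sp=-2, e=sp−y≈48.526591; I≈31.386778, D=e−e_prev≈72.167653; u=0·48.526591+3/2·31.386778+3/2·72.167653≈155.331647; next y=2/5·(-50.526591)+3/4·155.331647≈96.288099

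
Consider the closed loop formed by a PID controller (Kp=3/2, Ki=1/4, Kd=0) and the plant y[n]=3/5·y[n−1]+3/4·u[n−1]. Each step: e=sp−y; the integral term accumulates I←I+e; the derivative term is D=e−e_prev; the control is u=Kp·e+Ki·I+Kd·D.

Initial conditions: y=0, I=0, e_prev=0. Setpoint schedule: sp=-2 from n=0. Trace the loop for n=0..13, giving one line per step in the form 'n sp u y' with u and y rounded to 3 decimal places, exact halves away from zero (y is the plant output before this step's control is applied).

0 -2 -3.500 0.000
1 -2 0.594 -2.625
2 -2 -1.867 -1.130
3 -2 -0.425 -2.078
4 -2 -1.302 -1.565
5 -2 -0.798 -1.916
6 -2 -1.113 -1.748
7 -2 -0.939 -1.883
8 -2 -1.054 -1.834
9 -2 -0.996 -1.891
10 -2 -1.040 -1.882
11 -2 -1.022 -1.909
12 -2 -1.040 -1.912
13 -2 -1.035 -1.927

(exact arithmetic carried between steps; '≈' marks a value shown rounded to 6 d.p. or computed from one; I and e_prev carry over from the previous line; the table rounds u and y to 3 d.p., halves away from zero)
n=0: y=0, sp=-2, e=sp−y=-2; I=-2, D=e−e_prev=-2; u=3/2·(-2)+1/4·(-2)+0·(-2)=-3.5; next y=3/5·0+3/4·(-3.5)=-2.625
n=1: y=-2.625, sp=-2, e=sp−y=0.625; I=-1.375, D=e−e_prev=2.625; u=3/2·0.625+1/4·(-1.375)+0·2.625=0.59375; next y=3/5·(-2.625)+3/4·0.59375≈-1.129688
n=2: y≈-1.129688, sp=-2, e=sp−y≈-0.870313; I≈-2.245313, D=e−e_prev≈-1.495313; u=3/2·(-0.870313)+1/4·(-2.245313)+0·(-1.495313)≈-1.866797; next y=3/5·(-1.129688)+3/4·(-1.866797)≈-2.077910
n=3: y≈-2.077910, sp=-2, e=sp−y≈0.077910; I≈-2.167402, D=e−e_prev≈0.948223; u=3/2·0.077910+1/4·(-2.167402)+0·0.948223≈-0.424985; next y=3/5·(-2.077910)+3/4·(-0.424985)≈-1.565485
n=4: y≈-1.565485, sp=-2, e=sp−y≈-0.434515; I≈-2.601917, D=e−e_prev≈-0.512425; u=3/2·(-0.434515)+1/4·(-2.601917)+0·(-0.512425)≈-1.302252; next y=3/5·(-1.565485)+3/4·(-1.302252)≈-1.915980
n=5: y≈-1.915980, sp=-2, e=sp−y≈-0.084020; I≈-2.685937, D=e−e_prev≈0.350495; u=3/2·(-0.084020)+1/4·(-2.685937)+0·0.350495≈-0.797515; next y=3/5·(-1.915980)+3/4·(-0.797515)≈-1.747724
n=6: y≈-1.747724, sp=-2, e=sp−y≈-0.252276; I≈-2.938214, D=e−e_prev≈-0.168256; u=3/2·(-0.252276)+1/4·(-2.938214)+0·(-0.168256)≈-1.112968; next y=3/5·(-1.747724)+3/4·(-1.112968)≈-1.883360
n=7: y≈-1.883360, sp=-2, e=sp−y≈-0.116640; I≈-3.054854, D=e−e_prev≈0.135636; u=3/2·(-0.116640)+1/4·(-3.054854)+0·0.135636≈-0.938673; next y=3/5·(-1.883360)+3/4·(-0.938673)≈-1.834021
n=8: y≈-1.834021, sp=-2, e=sp−y≈-0.165979; I≈-3.220833, D=e−e_prev≈-0.049339; u=3/2·(-0.165979)+1/4·(-3.220833)+0·(-0.049339)≈-1.054177; next y=3/5·(-1.834021)+3/4·(-1.054177)≈-1.891045
n=9: y≈-1.891045, sp=-2, e=sp−y≈-0.108955; I≈-3.329787, D=e−e_prev≈0.057024; u=3/2·(-0.108955)+1/4·(-3.329787)+0·0.057024≈-0.995879; next y=3/5·(-1.891045)+3/4·(-0.995879)≈-1.881536
n=10: y≈-1.881536, sp=-2, e=sp−y≈-0.118464; I≈-3.448251, D=e−e_prev≈-0.009509; u=3/2·(-0.118464)+1/4·(-3.448251)+0·(-0.009509)≈-1.039758; next y=3/5·(-1.881536)+3/4·(-1.039758)≈-1.908740
n=11: y≈-1.908740, sp=-2, e=sp−y≈-0.091260; I≈-3.539511, D=e−e_prev≈0.027204; u=3/2·(-0.091260)+1/4·(-3.539511)+0·0.027204≈-1.021767; next y=3/5·(-1.908740)+3/4·(-1.021767)≈-1.911570
n=12: y≈-1.911570, sp=-2, e=sp−y≈-0.088430; I≈-3.627941, D=e−e_prev≈0.002829; u=3/2·(-0.088430)+1/4·(-3.627941)+0·0.002829≈-1.039631; next y=3/5·(-1.911570)+3/4·(-1.039631)≈-1.926665
n=13: y≈-1.926665, sp=-2, e=sp−y≈-0.073335; I≈-3.701276, D=e−e_prev≈0.015095; u=3/2·(-0.073335)+1/4·(-3.701276)+0·0.015095≈-1.035322; next y=3/5·(-1.926665)+3/4·(-1.035322)≈-1.932490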